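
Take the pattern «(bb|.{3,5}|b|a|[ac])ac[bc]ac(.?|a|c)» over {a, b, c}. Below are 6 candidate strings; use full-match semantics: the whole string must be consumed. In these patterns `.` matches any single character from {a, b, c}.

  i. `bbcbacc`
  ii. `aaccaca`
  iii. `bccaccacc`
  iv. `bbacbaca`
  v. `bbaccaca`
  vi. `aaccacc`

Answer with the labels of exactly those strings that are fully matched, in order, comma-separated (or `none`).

ii, iii, iv, v, vi

i → no match
ii → match
iii → match
iv → match
v → match
vi → match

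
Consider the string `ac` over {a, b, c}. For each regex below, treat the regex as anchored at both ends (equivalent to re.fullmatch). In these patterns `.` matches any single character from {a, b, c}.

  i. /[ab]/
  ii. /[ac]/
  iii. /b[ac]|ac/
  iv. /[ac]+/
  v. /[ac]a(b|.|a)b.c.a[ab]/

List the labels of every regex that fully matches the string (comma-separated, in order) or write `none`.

iii, iv

i → no match
ii → no match
iii → match
iv → match
v → no match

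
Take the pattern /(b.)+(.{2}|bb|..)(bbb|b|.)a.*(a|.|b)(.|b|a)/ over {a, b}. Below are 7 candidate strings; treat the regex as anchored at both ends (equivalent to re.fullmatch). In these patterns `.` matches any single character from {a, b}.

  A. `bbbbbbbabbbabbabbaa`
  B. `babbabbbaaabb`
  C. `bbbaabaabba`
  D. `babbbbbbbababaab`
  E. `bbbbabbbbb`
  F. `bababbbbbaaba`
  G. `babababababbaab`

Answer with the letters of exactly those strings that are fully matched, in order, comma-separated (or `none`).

A, C, D, F, G

A → match
B → no match
C. `bbbaabaabba` → match
D → match
E. `bbbbabbbbb` → no match
F → match
G → match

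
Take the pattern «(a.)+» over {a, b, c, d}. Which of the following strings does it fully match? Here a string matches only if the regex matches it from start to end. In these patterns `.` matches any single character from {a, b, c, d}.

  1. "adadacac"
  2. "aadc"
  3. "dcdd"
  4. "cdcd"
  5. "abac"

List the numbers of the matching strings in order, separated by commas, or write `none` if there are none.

1 → match
2 → no match
3 → no match — must start with "a"
4 → no match — must start with "a"
5 → match

1, 5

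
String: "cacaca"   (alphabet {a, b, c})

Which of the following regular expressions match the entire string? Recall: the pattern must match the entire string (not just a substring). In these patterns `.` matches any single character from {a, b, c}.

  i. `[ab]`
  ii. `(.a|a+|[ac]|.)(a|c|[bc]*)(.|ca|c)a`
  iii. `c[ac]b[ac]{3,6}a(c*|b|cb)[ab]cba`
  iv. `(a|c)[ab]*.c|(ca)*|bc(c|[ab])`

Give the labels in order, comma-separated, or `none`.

iv

i → no match
ii → no match
iii → no match — must end with "cba"
iv → match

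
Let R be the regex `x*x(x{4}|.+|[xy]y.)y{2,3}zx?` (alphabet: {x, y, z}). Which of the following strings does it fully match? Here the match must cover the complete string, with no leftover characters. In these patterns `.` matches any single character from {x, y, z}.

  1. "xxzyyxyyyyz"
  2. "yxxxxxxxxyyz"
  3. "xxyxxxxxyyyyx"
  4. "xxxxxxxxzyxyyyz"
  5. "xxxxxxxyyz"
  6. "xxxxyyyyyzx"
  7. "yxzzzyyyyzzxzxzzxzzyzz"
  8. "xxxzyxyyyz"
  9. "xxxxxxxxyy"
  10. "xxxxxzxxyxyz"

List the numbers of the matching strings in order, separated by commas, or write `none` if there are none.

1 → match
2 → no match
3 → no match
4 → match
5 → match
6 → match
7 → no match
8 → match
9 → no match
10 → no match

1, 4, 5, 6, 8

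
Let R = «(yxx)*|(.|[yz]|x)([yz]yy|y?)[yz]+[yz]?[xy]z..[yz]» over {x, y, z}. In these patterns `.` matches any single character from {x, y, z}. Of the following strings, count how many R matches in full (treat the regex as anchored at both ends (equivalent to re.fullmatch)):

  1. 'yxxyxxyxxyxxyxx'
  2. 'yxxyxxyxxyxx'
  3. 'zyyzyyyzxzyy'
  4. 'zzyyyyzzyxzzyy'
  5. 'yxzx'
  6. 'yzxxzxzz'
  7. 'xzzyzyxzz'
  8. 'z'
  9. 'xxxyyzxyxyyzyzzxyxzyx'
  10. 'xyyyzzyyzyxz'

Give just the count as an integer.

4

1 → match
2 → match
3 → no match
4 → match
5 → no match
6 → no match
7 → no match
8 → no match
9 → no match
10 → match
Total matched: 4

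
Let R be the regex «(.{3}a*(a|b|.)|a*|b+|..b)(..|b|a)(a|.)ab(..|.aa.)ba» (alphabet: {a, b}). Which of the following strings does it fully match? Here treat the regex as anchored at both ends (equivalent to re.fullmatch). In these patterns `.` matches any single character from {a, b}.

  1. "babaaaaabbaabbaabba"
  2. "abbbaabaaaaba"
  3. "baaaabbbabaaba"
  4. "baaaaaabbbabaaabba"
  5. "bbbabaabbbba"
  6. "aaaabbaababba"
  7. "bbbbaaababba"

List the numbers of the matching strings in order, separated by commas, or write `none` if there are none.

1 → match
2 → match
3 → match
4 → match
5. "bbbabaabbbba" → match
6 → match
7. "bbbbaaababba" → match

1, 2, 3, 4, 5, 6, 7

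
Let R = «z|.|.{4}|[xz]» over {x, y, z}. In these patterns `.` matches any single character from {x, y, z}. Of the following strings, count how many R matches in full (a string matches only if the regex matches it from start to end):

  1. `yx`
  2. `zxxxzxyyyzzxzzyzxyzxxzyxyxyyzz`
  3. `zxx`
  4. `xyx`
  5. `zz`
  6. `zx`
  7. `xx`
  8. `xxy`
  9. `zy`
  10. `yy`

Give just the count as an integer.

0

1 → no match
2 → no match
3 → no match
4 → no match
5 → no match
6 → no match
7 → no match
8 → no match
9 → no match
10 → no match
Total matched: 0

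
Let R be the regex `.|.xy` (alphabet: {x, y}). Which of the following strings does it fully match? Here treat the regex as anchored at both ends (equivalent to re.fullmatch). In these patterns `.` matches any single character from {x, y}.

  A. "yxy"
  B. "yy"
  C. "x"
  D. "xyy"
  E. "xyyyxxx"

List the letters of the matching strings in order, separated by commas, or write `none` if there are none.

A, C

A → match
B → no match
C → match
D → no match
E → no match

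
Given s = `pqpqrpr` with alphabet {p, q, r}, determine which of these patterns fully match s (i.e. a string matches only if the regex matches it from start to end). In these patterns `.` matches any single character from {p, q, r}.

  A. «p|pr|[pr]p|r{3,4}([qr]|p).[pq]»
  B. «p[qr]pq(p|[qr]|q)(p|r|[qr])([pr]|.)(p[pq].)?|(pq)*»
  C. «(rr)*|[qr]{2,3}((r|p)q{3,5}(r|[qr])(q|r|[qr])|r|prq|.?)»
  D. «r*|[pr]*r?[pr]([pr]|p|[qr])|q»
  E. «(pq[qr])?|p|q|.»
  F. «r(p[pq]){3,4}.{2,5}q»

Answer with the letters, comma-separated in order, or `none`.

A → no match
B → match
C → no match
D → no match
E → no match
F → no match — must start with `rp`

B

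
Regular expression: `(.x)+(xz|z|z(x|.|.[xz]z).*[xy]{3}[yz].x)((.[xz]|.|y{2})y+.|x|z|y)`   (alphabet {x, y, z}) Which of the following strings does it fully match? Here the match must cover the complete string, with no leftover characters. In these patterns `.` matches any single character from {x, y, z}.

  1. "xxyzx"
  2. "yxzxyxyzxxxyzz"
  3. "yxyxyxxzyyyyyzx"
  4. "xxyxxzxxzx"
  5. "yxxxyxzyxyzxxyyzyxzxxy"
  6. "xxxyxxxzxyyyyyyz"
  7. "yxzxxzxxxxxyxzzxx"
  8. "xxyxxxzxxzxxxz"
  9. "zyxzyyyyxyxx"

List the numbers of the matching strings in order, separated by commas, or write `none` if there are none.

1 → no match
2 → no match
3 → no match
4 → no match
5 → no match
6 → no match
7 → match
8 → no match
9 → no match

7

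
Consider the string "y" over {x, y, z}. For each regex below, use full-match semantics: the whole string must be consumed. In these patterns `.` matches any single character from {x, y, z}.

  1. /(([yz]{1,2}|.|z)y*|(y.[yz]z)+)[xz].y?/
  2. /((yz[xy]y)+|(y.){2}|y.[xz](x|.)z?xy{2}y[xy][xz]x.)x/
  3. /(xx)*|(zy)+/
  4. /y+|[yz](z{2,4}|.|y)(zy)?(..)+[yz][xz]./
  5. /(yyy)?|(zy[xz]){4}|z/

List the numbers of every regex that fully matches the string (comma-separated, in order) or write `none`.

4

1 → no match
2 → no match — must end with "x"
3 → no match
4 → match
5 → no match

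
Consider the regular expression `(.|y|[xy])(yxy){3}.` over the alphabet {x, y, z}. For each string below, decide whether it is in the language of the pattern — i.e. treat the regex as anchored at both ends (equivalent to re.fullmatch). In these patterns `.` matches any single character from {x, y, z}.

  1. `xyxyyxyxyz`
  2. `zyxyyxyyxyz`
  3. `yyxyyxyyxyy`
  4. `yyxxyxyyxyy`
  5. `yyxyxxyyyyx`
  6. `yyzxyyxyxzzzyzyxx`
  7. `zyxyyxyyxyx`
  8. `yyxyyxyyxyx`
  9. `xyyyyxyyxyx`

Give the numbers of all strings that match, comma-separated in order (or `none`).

1 → no match
2 → match
3 → match
4 → no match
5 → no match
6 → no match
7 → match
8 → match
9 → no match

2, 3, 7, 8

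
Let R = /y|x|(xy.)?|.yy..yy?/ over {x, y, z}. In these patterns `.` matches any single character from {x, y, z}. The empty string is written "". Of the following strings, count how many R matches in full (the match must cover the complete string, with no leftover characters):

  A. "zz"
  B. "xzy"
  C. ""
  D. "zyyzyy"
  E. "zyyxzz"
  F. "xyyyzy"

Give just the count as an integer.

3

A. "zz" → no match
B. "xzy" → no match
C. "" → match
D. "zyyzyy" → match
E. "zyyxzz" → no match
F. "xyyyzy" → match
Total matched: 3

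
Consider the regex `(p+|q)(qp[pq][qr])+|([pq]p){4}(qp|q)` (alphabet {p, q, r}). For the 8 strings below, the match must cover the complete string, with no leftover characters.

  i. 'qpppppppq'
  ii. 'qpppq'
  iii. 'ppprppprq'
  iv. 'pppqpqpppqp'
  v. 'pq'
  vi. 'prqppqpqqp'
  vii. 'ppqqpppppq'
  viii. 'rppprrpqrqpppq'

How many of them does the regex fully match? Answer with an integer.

i. 'qpppppppq' → match
ii. 'qpppq' → no match
iii. 'ppprppprq' → no match
iv. 'pppqpqpppqp' → no match
v. 'pq' → no match
vi. 'prqppqpqqp' → no match
vii. 'ppqqpppppq' → no match
viii → no match
Total matched: 1

1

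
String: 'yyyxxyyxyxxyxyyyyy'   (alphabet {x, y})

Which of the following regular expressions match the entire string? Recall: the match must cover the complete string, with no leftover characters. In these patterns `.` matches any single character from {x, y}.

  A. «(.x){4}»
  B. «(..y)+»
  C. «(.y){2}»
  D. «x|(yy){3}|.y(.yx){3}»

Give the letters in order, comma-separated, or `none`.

A → no match — must end with 'x'
B → match
C → no match
D → no match

B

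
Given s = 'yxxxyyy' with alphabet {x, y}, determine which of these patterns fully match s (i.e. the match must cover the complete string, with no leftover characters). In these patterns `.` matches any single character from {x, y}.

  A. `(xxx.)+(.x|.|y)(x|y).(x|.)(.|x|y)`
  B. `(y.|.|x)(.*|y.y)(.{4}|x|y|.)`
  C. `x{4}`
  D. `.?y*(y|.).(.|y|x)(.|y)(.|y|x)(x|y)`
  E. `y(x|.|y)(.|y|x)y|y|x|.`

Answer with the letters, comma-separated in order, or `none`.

B, D

A → no match — must start with 'xxx'
B → match
C → no match — must start with 'x'
D → match
E → no match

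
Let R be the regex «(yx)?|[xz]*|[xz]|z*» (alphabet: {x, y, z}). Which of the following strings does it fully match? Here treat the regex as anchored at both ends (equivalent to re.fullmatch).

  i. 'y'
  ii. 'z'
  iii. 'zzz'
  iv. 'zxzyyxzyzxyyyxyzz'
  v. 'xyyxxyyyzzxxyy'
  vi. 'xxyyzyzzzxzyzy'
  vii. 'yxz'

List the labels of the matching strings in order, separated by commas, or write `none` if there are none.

ii, iii

i → no match
ii → match
iii → match
iv → no match
v → no match
vi → no match
vii → no match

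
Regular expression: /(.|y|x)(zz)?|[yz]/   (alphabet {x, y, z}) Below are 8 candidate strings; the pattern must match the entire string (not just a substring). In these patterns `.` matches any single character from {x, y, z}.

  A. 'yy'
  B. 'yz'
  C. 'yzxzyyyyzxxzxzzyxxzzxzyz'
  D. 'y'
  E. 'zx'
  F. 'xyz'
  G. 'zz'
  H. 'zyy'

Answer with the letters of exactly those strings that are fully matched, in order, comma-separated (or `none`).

A. 'yy' → no match
B. 'yz' → no match
C → no match
D. 'y' → match
E. 'zx' → no match
F. 'xyz' → no match
G. 'zz' → no match
H. 'zyy' → no match

D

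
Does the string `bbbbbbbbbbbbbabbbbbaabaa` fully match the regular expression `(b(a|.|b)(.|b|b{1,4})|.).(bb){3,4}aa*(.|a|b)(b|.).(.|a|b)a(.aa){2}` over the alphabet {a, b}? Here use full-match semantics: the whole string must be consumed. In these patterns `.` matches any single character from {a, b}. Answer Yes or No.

No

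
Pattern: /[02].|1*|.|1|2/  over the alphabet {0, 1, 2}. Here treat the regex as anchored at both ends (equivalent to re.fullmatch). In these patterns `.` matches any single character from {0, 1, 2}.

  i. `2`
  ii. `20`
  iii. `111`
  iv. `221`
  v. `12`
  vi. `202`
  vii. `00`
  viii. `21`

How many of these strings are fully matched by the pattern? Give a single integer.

i. `2` → match
ii. `20` → match
iii. `111` → match
iv. `221` → no match
v. `12` → no match
vi. `202` → no match
vii. `00` → match
viii. `21` → match
Total matched: 5

5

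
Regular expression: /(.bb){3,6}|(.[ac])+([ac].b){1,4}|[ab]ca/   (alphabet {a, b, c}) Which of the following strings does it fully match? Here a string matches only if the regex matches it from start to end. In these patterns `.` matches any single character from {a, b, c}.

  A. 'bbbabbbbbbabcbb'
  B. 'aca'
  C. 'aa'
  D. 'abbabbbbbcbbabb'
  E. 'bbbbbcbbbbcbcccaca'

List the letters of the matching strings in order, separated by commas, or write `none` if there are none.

A → no match
B. 'aca' → match
C. 'aa' → no match
D → match
E → no match

B, D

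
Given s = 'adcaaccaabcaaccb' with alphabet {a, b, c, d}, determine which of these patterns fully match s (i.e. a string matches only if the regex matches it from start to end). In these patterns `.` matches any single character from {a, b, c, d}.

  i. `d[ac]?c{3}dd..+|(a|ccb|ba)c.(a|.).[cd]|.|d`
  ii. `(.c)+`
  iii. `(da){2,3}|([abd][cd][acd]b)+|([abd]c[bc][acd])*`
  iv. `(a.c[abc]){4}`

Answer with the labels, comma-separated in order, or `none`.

i → no match
ii → no match — must end with 'c'
iii → no match
iv → match

iv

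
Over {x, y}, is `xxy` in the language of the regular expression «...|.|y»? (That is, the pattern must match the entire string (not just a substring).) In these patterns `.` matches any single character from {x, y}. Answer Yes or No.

Yes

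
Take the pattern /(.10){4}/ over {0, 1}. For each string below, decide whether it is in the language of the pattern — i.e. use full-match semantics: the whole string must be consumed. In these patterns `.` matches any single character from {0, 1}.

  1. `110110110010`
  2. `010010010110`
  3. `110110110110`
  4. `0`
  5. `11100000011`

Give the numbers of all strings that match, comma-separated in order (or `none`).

1 → match
2 → match
3 → match
4 → no match — must end with `10`
5 → no match — must end with `10`

1, 2, 3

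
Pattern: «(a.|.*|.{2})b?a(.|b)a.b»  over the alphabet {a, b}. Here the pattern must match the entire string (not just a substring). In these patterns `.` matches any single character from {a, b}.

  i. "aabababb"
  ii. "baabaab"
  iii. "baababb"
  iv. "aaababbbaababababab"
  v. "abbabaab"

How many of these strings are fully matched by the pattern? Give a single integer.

4

i → match
ii → match
iii → match
iv → no match
v → match
Total matched: 4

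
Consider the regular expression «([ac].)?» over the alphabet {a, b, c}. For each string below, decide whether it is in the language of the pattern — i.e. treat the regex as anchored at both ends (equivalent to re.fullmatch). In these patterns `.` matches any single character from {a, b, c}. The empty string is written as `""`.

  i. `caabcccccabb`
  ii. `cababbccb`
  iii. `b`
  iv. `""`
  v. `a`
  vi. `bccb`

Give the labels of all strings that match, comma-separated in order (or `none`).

i → no match
ii → no match
iii → no match
iv → match
v → no match
vi → no match

iv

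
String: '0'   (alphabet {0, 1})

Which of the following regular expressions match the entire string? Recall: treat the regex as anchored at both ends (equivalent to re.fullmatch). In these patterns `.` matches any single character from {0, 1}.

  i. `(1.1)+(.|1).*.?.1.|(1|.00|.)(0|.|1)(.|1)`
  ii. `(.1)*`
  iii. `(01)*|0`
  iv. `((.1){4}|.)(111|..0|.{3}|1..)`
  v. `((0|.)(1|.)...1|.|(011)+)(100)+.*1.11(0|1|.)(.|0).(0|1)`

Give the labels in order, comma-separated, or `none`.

iii

i → no match
ii → no match
iii → match
iv → no match
v → no match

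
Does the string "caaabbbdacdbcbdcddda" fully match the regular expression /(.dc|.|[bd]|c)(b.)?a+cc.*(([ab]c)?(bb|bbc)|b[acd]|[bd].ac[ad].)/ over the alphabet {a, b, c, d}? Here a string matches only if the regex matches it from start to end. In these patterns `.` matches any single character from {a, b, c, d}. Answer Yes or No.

No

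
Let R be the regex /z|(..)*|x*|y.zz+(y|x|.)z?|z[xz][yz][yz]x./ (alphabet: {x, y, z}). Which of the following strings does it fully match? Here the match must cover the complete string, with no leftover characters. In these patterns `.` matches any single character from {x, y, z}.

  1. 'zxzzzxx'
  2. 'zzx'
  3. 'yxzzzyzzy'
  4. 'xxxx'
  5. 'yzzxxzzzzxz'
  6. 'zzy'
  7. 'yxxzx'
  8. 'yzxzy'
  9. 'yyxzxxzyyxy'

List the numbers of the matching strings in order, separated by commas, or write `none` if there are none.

4

1 → no match
2 → no match
3 → no match
4 → match
5 → no match
6 → no match
7 → no match
8 → no match
9 → no match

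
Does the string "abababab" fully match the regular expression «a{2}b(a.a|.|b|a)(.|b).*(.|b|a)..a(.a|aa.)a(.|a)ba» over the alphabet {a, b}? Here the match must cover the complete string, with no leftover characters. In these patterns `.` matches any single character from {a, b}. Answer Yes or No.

Every match must end with "ba", but "abababab" does not.

No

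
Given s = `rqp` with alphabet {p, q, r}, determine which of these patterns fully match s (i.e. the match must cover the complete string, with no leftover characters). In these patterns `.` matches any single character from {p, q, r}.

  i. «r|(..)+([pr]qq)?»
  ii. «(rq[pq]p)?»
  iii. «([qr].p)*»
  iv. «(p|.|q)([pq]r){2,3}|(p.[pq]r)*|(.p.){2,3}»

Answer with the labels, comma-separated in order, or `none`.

i → no match
ii → no match
iii → match
iv → no match

iii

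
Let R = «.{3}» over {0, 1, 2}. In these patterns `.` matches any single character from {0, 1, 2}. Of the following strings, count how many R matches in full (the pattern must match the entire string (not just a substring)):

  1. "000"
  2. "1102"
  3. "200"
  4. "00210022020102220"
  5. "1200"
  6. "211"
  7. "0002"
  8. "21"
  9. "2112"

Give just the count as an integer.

3

1 → match
2 → no match
3 → match
4 → no match
5 → no match
6 → match
7 → no match
8 → no match
9 → no match
Total matched: 3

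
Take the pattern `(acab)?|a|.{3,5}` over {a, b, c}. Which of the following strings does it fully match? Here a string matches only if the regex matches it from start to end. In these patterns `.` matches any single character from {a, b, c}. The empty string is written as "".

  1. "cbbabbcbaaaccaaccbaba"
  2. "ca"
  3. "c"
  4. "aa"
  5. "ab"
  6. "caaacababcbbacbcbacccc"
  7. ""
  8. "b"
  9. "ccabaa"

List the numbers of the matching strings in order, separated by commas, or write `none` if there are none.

1 → no match
2 → no match
3 → no match
4 → no match
5 → no match
6 → no match
7 → match
8 → no match
9 → no match

7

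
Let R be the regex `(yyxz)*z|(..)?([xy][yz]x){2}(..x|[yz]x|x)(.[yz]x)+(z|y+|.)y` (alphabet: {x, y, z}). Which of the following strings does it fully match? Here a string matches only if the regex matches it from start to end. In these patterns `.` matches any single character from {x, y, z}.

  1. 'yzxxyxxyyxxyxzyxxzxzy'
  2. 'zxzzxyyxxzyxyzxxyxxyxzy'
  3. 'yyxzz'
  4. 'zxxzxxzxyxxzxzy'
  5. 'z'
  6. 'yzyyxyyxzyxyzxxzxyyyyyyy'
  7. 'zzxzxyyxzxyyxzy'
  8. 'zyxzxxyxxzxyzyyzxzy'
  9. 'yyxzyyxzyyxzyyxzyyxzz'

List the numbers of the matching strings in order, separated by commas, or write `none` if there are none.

1 → match
2 → no match
3. 'yyxzz' → match
4 → match
5. 'z' → match
6 → match
7 → match
8 → no match
9 → match

1, 3, 4, 5, 6, 7, 9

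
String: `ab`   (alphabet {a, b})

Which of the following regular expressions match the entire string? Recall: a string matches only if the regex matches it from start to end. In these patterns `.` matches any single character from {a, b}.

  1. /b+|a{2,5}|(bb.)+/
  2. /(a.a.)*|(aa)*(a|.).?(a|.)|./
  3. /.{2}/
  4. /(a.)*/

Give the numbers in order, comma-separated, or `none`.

2, 3, 4

1 → no match
2 → match
3 → match
4 → match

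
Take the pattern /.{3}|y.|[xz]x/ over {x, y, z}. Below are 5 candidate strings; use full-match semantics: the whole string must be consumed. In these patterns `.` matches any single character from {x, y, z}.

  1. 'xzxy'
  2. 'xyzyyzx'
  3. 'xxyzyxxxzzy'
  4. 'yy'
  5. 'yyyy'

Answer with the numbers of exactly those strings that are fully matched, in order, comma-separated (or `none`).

4

1. 'xzxy' → no match
2. 'xyzyyzx' → no match
3. 'xxyzyxxxzzy' → no match
4. 'yy' → match
5. 'yyyy' → no match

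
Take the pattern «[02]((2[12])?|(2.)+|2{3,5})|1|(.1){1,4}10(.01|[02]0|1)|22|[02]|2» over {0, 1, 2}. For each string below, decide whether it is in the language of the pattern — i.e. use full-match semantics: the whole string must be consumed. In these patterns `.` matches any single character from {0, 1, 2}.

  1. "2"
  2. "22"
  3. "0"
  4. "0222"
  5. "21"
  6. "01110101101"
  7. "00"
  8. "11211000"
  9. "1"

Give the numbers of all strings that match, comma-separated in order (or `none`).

1 → match
2 → match
3 → match
4 → match
5 → no match
6 → match
7 → no match
8 → match
9 → match

1, 2, 3, 4, 6, 8, 9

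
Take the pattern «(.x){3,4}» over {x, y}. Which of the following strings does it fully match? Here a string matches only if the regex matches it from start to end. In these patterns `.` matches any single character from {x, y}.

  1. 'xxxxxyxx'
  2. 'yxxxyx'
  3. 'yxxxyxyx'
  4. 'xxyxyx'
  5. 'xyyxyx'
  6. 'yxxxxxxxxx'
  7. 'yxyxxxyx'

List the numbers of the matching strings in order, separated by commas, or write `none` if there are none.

2, 3, 4, 7

1 → no match
2 → match
3 → match
4 → match
5 → no match
6 → no match
7 → match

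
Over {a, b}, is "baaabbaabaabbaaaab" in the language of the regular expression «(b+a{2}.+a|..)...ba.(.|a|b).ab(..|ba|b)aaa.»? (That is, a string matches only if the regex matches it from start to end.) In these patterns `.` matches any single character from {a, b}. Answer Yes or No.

Yes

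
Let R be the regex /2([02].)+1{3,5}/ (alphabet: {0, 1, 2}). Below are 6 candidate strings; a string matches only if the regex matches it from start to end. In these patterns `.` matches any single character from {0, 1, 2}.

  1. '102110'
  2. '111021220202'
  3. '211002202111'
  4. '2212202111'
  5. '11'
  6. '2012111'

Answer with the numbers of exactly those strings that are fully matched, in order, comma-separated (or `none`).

1. '102110' → no match — must start with '2'
2. '111021220202' → no match — must start with '2'
3. '211002202111' → no match
4. '2212202111' → match
5. '11' → no match — must start with '2'
6. '2012111' → no match

4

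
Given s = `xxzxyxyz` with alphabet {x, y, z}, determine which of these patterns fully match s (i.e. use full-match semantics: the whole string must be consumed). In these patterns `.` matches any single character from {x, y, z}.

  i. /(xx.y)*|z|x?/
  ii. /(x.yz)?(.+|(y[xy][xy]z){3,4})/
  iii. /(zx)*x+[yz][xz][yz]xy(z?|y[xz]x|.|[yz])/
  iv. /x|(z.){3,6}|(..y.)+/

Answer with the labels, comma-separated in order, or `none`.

i → no match
ii → match
iii → match
iv → no match

ii, iii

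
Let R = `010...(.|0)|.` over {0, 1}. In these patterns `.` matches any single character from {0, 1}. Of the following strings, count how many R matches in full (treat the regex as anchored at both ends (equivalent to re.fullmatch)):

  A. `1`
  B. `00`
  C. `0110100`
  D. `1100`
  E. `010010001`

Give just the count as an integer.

A → match
B → no match
C → no match
D → no match
E → no match
Total matched: 1

1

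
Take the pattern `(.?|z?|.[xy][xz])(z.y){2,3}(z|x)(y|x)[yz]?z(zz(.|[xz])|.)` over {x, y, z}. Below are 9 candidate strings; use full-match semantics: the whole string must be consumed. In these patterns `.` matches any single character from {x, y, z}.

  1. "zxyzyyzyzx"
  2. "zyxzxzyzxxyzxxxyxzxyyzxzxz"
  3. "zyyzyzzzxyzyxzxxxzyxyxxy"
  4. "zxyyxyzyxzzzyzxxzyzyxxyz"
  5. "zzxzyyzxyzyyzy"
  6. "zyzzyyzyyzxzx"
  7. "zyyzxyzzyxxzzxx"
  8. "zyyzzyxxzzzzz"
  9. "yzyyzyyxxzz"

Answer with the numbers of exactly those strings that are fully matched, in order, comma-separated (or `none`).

1 → match
2 → no match
3 → no match
4 → no match
5 → no match
6 → match
7 → no match
8 → match
9 → match

1, 6, 8, 9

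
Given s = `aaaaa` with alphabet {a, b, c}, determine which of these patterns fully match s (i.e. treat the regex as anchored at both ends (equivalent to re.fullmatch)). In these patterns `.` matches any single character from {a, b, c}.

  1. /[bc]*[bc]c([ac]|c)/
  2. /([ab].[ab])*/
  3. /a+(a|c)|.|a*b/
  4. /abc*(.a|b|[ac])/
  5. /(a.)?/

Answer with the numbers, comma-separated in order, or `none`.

1 → no match
2 → no match
3 → match
4 → no match — must start with `ab`
5 → no match

3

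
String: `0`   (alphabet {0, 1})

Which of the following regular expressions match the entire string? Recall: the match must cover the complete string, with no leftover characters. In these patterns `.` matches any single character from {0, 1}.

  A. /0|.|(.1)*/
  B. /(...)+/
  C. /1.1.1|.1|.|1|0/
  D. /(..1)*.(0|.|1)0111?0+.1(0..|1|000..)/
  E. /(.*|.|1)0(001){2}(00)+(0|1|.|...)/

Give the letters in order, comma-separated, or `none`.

A → match
B → no match
C → match
D → no match
E → no match

A, C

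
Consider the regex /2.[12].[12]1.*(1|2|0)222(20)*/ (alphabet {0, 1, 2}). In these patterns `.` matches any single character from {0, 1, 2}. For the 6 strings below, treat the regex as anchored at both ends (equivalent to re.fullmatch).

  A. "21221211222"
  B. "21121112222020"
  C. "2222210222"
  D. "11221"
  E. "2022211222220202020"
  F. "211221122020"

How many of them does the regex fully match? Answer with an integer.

A → no match
B → match
C → match
D → no match — must start with "2"
E → match
F → no match
Total matched: 3

3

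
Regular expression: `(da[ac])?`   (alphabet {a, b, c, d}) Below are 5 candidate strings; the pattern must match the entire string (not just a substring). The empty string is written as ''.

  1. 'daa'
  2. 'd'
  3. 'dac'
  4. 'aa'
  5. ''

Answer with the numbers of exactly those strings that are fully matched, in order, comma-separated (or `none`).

1, 3, 5

1 → match
2 → no match
3 → match
4 → no match
5 → match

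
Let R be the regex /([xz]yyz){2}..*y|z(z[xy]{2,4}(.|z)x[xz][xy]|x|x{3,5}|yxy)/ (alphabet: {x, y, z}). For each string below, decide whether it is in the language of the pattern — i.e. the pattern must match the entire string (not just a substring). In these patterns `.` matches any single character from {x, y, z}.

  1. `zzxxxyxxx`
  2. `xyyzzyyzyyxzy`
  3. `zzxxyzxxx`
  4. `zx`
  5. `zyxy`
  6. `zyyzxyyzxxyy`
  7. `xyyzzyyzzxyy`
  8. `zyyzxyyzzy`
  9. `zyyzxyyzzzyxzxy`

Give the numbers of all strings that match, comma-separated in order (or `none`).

1, 2, 3, 4, 5, 6, 7, 8, 9

1. `zzxxxyxxx` → match
2 → match
3. `zzxxyzxxx` → match
4. `zx` → match
5. `zyxy` → match
6. `zyyzxyyzxxyy` → match
7. `xyyzzyyzzxyy` → match
8. `zyyzxyyzzy` → match
9 → match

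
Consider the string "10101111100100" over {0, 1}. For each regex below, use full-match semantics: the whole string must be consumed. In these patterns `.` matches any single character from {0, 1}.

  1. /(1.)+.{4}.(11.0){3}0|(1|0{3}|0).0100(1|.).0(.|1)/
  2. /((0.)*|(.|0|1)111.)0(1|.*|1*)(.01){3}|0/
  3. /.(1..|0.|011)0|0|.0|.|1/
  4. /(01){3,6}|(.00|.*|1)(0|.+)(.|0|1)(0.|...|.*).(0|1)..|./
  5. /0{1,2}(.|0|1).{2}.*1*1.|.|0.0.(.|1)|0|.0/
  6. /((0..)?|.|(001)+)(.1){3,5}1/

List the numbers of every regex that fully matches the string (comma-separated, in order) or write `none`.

4

1 → no match
2 → no match
3 → no match
4 → match
5 → no match
6 → no match — must end with "11"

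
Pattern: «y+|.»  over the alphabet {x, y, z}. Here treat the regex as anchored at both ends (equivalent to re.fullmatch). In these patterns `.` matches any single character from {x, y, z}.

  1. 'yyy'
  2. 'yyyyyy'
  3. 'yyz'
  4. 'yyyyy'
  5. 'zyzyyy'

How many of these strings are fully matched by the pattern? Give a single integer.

3

1 → match
2 → match
3 → no match
4 → match
5 → no match
Total matched: 3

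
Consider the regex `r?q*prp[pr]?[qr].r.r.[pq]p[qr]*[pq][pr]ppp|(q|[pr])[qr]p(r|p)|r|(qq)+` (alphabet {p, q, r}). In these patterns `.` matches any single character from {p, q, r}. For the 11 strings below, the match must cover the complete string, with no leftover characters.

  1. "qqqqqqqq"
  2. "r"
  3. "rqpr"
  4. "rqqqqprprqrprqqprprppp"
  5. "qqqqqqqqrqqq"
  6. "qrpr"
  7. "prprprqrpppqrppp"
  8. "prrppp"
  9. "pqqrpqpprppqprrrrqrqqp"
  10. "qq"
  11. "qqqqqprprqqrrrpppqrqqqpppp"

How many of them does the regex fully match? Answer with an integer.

8

1 → match
2 → match
3 → match
4 → match
5 → no match
6 → match
7 → match
8 → no match
9 → no match
10 → match
11 → match
Total matched: 8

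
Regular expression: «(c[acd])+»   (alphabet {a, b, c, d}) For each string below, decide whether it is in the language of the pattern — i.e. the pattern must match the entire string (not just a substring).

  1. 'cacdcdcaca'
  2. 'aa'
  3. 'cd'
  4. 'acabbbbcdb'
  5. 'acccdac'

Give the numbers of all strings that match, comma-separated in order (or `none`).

1 → match
2 → no match — must start with 'c'
3 → match
4 → no match — must start with 'c'
5 → no match — must start with 'c'

1, 3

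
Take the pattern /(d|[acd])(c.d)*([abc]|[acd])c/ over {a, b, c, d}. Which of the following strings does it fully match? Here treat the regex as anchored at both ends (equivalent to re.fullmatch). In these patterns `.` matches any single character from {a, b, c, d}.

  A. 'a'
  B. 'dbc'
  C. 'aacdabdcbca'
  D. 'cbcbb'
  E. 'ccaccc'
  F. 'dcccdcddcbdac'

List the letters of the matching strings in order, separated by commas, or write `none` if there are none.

B

A → no match — must end with 'c'
B → match
C → no match — must end with 'c'
D → no match — must end with 'c'
E → no match
F → no match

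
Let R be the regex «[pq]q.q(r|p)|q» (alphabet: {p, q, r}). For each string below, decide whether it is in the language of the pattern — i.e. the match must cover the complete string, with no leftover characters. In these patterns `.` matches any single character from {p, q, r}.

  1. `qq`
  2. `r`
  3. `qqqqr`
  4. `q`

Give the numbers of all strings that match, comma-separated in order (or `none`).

3, 4

1 → no match
2 → no match
3 → match
4 → match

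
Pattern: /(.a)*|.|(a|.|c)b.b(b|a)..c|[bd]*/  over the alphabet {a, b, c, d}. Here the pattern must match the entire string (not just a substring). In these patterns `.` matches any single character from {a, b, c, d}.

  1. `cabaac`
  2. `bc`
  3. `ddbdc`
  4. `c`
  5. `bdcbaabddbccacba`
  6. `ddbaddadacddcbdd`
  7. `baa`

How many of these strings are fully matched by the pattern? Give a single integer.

1 → no match
2 → no match
3 → no match
4 → match
5 → no match
6 → no match
7 → no match
Total matched: 1

1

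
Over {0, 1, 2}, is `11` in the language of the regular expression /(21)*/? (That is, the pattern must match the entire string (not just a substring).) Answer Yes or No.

No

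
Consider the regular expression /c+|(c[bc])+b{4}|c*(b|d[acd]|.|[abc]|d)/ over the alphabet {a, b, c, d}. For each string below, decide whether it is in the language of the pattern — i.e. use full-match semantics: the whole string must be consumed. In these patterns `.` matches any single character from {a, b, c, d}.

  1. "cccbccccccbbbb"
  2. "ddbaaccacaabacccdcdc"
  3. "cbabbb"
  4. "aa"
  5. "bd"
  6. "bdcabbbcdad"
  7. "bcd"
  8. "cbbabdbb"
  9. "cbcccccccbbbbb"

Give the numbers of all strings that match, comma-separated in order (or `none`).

1, 9

1 → match
2 → no match
3 → no match
4 → no match
5 → no match
6 → no match
7 → no match
8 → no match
9 → match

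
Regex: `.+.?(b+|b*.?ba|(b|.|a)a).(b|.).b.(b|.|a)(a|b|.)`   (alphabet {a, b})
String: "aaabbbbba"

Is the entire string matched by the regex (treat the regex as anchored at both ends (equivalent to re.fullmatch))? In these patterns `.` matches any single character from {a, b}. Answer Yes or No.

No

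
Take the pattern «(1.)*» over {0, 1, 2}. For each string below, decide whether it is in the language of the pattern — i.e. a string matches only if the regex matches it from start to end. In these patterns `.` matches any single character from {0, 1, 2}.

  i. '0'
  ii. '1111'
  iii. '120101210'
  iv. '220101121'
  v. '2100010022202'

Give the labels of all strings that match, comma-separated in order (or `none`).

i → no match
ii → match
iii → no match
iv → no match
v → no match

ii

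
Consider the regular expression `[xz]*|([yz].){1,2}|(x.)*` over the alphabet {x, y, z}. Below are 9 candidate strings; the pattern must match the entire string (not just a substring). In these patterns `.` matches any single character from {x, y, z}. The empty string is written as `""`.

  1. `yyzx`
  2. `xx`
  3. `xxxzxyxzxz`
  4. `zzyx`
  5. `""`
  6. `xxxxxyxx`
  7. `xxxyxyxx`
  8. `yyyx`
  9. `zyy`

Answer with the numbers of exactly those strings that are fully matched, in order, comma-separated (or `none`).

1, 2, 3, 4, 5, 6, 7, 8

1 → match
2 → match
3 → match
4 → match
5 → match
6 → match
7 → match
8 → match
9 → no match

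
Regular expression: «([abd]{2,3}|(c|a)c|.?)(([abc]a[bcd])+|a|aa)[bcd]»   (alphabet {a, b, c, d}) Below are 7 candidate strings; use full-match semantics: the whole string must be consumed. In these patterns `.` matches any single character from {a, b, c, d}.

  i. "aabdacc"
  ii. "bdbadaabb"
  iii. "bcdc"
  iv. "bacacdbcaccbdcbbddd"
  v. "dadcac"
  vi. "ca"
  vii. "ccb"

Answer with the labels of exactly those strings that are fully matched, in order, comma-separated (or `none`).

ii

i → no match
ii → match
iii → no match
iv → no match
v → no match
vi → no match
vii → no match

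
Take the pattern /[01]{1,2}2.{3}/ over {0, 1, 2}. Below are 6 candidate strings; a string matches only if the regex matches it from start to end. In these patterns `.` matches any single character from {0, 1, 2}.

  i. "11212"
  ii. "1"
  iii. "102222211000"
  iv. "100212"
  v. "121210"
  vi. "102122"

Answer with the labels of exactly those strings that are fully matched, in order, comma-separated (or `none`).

i → no match
ii → no match
iii → no match
iv → no match
v → no match
vi → match

vi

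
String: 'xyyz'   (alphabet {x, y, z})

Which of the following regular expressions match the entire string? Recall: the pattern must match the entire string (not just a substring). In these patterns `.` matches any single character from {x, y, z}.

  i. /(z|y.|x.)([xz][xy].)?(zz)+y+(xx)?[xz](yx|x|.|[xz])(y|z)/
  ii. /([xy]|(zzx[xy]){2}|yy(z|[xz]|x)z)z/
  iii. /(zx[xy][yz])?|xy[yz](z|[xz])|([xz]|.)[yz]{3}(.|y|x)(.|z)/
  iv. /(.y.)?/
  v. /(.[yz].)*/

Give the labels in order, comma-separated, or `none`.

i → no match
ii → no match
iii → match
iv → no match
v → no match

iii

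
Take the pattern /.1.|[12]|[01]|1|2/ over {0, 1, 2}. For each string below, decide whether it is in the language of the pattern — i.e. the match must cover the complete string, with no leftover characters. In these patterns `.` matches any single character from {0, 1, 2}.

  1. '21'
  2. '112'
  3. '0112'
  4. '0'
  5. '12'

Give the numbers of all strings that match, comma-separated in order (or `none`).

1. '21' → no match
2. '112' → match
3. '0112' → no match
4. '0' → match
5. '12' → no match

2, 4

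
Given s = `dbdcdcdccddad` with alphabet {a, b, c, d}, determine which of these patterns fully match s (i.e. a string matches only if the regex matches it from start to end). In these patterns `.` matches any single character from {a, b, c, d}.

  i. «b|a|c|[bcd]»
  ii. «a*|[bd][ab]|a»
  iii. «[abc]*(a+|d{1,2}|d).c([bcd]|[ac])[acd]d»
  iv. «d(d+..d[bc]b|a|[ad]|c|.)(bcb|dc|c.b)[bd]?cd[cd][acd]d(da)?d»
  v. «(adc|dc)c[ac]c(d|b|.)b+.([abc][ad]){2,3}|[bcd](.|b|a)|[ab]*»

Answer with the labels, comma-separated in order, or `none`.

i → no match
ii → no match
iii → no match
iv → match
v → no match

iv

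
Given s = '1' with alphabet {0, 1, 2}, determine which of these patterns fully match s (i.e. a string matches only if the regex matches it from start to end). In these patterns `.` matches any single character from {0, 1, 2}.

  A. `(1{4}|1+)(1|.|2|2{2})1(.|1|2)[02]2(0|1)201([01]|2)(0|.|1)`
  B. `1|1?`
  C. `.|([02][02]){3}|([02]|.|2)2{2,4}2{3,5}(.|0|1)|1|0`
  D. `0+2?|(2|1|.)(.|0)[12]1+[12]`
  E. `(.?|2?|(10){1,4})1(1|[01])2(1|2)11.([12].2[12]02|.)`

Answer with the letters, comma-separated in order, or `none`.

B, C

A → no match
B → match
C → match
D → no match
E → no match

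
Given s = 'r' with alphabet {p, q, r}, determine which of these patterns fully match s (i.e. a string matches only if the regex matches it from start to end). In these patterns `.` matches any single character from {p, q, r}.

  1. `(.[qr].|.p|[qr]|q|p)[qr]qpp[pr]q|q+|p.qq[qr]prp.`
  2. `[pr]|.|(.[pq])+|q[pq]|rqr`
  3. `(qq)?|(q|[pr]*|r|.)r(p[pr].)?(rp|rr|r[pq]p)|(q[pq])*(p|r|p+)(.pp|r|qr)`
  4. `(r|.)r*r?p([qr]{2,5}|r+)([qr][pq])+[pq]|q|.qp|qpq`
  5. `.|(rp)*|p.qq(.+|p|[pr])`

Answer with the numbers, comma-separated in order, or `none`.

2, 5

1 → no match
2 → match
3 → no match
4 → no match
5 → match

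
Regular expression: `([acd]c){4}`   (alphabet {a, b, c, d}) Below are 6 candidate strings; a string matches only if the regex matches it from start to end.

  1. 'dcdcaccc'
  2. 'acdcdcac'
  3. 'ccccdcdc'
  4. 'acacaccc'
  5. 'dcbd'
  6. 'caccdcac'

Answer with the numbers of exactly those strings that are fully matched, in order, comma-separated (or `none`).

1, 2, 3, 4

1 → match
2 → match
3 → match
4 → match
5 → no match — must end with 'c'
6 → no match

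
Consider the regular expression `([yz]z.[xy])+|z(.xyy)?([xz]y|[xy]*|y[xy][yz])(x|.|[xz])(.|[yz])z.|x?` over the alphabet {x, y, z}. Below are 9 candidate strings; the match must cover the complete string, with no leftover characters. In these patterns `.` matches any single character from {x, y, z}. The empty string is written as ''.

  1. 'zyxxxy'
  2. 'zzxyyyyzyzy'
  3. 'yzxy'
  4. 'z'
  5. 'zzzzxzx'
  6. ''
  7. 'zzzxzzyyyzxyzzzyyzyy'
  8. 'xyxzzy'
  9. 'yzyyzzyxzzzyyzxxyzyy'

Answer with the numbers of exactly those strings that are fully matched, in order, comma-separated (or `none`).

2, 3, 6, 7, 9

1. 'zyxxxy' → no match
2. 'zzxyyyyzyzy' → match
3. 'yzxy' → match
4. 'z' → no match
5. 'zzzzxzx' → no match
6. '' → match
7 → match
8. 'xyxzzy' → no match
9 → match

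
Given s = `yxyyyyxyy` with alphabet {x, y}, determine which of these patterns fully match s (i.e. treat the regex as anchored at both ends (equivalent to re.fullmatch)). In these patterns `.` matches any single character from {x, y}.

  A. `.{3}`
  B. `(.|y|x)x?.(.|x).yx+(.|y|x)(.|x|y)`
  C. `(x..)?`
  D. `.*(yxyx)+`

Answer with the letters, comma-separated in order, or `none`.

B

A → no match
B → match
C → no match
D → no match — must end with `yxyx`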